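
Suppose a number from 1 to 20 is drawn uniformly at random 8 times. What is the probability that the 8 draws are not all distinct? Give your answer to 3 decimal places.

0.802

P(all 8 different) = 20/20 · 19/20 · ··· · 13/20 ≈ 0.198.
P(at least two equal) = 1 − 0.198 = 0.802.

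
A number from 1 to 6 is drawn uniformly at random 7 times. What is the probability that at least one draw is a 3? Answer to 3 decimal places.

0.721

P(no draw is a 3) = (5/6)^7 ≈ 0.279.
P(at least one) = 1 − 0.279 = 0.721.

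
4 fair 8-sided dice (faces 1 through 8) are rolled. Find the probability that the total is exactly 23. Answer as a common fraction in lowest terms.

There are 8^4 = 4096 equally likely outcomes.
The number of ordered 4-tuples from {1,…,8} summing to 23 is 204.
P(sum = 23) = 204/4096 = 51/1024.

51/1024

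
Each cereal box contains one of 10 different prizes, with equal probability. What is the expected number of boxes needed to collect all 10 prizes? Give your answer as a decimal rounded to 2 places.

29.29

After i distinct types are collected, each trial gives a new one with probability (10−i)/10, so the expected wait for the next new type is 10/(10−i).
E = 10/10 + 10/9 + 10/8 + 10/7 + 10/6 + 10/5 + 10/4 + 10/3 + 10/2 + 10/1 = 7381/252 ≈ 29.29.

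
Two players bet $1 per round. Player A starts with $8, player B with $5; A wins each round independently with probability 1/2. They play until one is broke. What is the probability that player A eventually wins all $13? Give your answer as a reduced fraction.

8/13

With a fair step, P(i) = ½P(i−1) + ½P(i+1) with P(0)=0, P(13)=1 has the linear solution P(i) = i/13.
P(8) = 8/13.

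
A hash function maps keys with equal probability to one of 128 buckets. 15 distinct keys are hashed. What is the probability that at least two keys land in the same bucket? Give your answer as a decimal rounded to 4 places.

0.5739

It's easier to compute the probability that all 15 are distinct.
P(all distinct) = 128/128 · 127/128 · ··· · 114/128 ≈ 0.4261.
So the probability of at least one match is 1 − 0.4261 = 0.5739.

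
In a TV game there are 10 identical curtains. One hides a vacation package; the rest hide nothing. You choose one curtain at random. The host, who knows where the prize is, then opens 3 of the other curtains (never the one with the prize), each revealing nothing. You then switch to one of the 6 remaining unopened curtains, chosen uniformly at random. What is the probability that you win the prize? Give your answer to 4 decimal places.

Your original curtain holds the prize with probability 1/10, so the other 9 collectively hold it with probability 9/10.
The host can always find 3 empty curtains to open, so the reveals don't change that 9/10; it is now spread over the 6 remaining unopened curtains.
P(win by switching) = (9/10) · (1/6) = 3/20 ≈ 0.1500.

0.1500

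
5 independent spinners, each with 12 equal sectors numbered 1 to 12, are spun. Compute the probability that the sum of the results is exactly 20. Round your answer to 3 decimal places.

0.015

There are 12^5 = 248832 equally likely outcomes.
The number of ordered 5-tuples from {1,…,12} summing to 20 is 3701.
P(sum = 20) = 3701/248832 ≈ 0.015.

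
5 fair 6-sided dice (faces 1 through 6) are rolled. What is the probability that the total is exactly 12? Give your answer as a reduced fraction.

There are 6^5 = 7776 equally likely outcomes.
The number of ordered 5-tuples from {1,…,6} summing to 12 is 305.
P(sum = 12) = 305/7776.

305/7776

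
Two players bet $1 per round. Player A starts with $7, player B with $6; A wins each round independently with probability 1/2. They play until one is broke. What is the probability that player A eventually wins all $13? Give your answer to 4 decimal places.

With a fair step, P(i) = ½P(i−1) + ½P(i+1) with P(0)=0, P(13)=1 has the linear solution P(i) = i/13.
P(7) = 7/13 ≈ 0.5385.

0.5385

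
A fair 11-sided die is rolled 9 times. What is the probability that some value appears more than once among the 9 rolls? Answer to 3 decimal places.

0.992

P(all 9 different) = 11/11 · 10/11 · ··· · 3/11 ≈ 0.008.
P(at least two equal) = 1 − 0.008 = 0.992.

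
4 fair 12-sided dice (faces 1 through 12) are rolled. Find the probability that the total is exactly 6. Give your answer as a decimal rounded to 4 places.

0.0005

There are 12^4 = 20736 equally likely outcomes.
The number of ordered 4-tuples from {1,…,12} summing to 6 is 10.
P(sum = 6) = 10/20736 = 5/10368 ≈ 0.0005.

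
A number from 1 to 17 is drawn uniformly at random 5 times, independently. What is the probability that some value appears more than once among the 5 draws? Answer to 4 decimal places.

P(all 5 different) = 17/17 · 16/17 · ··· · 13/17 ≈ 0.5230.
P(at least two equal) = 1 − 0.5230 = 0.4770.

0.4770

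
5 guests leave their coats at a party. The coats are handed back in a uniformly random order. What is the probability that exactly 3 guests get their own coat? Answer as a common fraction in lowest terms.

Choose which 3 of the 5 are fixed: C(5,3) = 10 ways.
The remaining 2 must have no fixed point: D(2) = 1.
P = 10·1/120 = 1/12.

1/12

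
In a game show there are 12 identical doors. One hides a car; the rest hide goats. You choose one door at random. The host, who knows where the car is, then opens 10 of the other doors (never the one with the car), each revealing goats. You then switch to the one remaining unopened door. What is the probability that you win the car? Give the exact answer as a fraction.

Your original door holds the car with probability 1/12, so the other 11 collectively hold it with probability 11/12.
The host can always find 10 empty doors to open, so the reveals don't change that 11/12; it is now spread over the 1 remaining unopened door.
P(win by switching) = (11/12) · (1/1) = 11/12.

11/12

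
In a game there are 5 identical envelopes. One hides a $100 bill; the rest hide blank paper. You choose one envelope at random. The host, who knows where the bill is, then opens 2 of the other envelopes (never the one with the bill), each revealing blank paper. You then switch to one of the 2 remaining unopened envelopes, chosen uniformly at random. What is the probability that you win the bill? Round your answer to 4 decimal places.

0.4000

Your original envelope holds the bill with probability 1/5, so the other 4 collectively hold it with probability 4/5.
The host can always find 2 empty envelopes to open, so the reveals don't change that 4/5; it is now spread over the 2 remaining unopened envelopes.
P(win by switching) = (4/5) · (1/2) = 2/5 ≈ 0.4000.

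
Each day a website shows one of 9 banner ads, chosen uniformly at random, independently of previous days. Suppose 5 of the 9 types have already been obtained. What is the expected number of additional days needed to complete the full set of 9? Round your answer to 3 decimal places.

18.750

Starting from 5 distinct types, each trial gives a new one with probability (9−i)/9 when i types are held, so the wait for the next new type is 9/(9−i).
E = 9/4 + 9/3 + 9/2 + 9/1 = 75/4 ≈ 18.750.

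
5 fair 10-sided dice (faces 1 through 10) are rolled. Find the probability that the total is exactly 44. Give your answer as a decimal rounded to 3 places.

There are 10^5 = 100000 equally likely outcomes.
The number of ordered 5-tuples from {1,…,10} summing to 44 is 210.
P(sum = 44) = 210/100000 = 21/10000 ≈ 0.002.

0.002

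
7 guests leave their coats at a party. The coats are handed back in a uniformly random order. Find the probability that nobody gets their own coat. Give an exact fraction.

103/280

This is the derangement probability: permutations of 7 with no fixed point.
D(7) = 7! · (1 − 1/1! + 1/2! − ··· + (−1)^7/7!) = 1854.
P = 1854/5040 = 103/280.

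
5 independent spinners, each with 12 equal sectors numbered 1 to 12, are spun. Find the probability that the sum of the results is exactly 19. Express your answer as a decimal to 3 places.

0.012

There are 12^5 = 248832 equally likely outcomes.
The number of ordered 5-tuples from {1,…,12} summing to 19 is 2985.
P(sum = 19) = 2985/248832 = 995/82944 ≈ 0.012.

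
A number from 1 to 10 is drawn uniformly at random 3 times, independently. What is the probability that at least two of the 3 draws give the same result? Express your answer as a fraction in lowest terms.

7/25

P(all 3 different) = 10/10 · 9/10 · ··· · 8/10 = 18/25.
P(at least two equal) = 1 − 18/25 = 7/25.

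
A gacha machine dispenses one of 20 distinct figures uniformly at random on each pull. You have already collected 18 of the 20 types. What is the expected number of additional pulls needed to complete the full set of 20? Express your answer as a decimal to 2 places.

Starting from 18 distinct types, each trial gives a new one with probability (20−i)/20 when i types are held, so the wait for the next new type is 20/(20−i).
E = 20/2 + 20/1 = 30 ≈ 30.00.

30.00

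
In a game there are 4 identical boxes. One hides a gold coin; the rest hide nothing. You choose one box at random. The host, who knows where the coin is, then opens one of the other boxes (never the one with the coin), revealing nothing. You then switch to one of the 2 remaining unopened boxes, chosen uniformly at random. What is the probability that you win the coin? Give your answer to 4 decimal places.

Your original box holds the coin with probability 1/4, so the other 3 collectively hold it with probability 3/4.
The host can always find an empty box to open, so this doesn't change that 3/4; it is now spread over the 2 remaining unopened boxes.
P(win by switching) = (3/4) · (1/2) = 3/8 ≈ 0.3750.

0.3750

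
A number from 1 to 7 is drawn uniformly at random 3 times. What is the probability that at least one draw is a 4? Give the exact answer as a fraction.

127/343

P(no draw is a 4) = (6/7)^3 = 216/343.
P(at least one) = 1 − 216/343 = 127/343.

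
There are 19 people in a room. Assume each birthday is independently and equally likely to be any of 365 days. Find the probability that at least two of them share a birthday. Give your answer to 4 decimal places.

It's easier to compute the probability that all 19 are distinct.
P(all distinct) = 365/365 · 364/365 · ··· · 347/365 ≈ 0.6209.
So the probability of at least one match is 1 − 0.6209 = 0.3791.

0.3791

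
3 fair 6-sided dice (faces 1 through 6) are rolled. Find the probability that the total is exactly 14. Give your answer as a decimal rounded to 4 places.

0.0694

There are 6^3 = 216 equally likely outcomes.
The number of ordered 3-tuples from {1,…,6} summing to 14 is 15.
P(sum = 14) = 15/216 = 5/72 ≈ 0.0694.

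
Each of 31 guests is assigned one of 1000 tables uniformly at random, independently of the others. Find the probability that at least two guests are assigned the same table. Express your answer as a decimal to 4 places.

0.3749

It's easier to compute the probability that all 31 are distinct.
P(all distinct) = 1000/1000 · 999/1000 · ··· · 970/1000 ≈ 0.6251.
So the probability of at least one match is 1 − 0.6251 = 0.3749.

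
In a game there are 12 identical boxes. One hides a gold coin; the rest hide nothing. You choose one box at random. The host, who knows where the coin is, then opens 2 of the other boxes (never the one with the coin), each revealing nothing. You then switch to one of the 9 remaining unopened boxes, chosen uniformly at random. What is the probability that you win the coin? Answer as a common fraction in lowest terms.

Your original box holds the coin with probability 1/12, so the other 11 collectively hold it with probability 11/12.
The host can always find 2 empty boxes to open, so the reveals don't change that 11/12; it is now spread over the 9 remaining unopened boxes.
P(win by switching) = (11/12) · (1/9) = 11/108.

11/108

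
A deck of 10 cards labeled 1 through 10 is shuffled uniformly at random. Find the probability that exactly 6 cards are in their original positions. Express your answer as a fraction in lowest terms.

1/1920

Choose which 6 of the 10 are fixed: C(10,6) = 210 ways.
The remaining 4 must have no fixed point: D(4) = 9.
P = 210·9/3628800 = 1/1920.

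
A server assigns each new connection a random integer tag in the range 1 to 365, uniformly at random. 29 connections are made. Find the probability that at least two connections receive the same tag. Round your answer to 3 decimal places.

It's easier to compute the probability that all 29 are distinct.
P(all distinct) = 365/365 · 364/365 · ··· · 337/365 ≈ 0.319.
So the probability of at least one match is 1 − 0.319 = 0.681.

0.681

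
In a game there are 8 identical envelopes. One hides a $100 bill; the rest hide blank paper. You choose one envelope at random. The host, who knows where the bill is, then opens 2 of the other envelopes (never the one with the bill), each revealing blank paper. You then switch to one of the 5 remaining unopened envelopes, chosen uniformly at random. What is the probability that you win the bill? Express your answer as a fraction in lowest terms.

7/40

Your original envelope holds the bill with probability 1/8, so the other 7 collectively hold it with probability 7/8.
The host can always find 2 empty envelopes to open, so the reveals don't change that 7/8; it is now spread over the 5 remaining unopened envelopes.
P(win by switching) = (7/8) · (1/5) = 7/40.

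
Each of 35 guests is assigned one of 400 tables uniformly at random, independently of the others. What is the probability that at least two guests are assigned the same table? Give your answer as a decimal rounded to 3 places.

It's easier to compute the probability that all 35 are distinct.
P(all distinct) = 400/400 · 399/400 · ··· · 366/400 ≈ 0.216.
So the probability of at least one match is 1 − 0.216 = 0.784.

0.784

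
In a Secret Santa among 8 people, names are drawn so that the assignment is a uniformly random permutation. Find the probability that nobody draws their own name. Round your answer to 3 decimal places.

This is the derangement probability: permutations of 8 with no fixed point.
D(8) = 8! · (1 − 1/1! + 1/2! − ··· + (−1)^8/8!) = 14833.
P = 14833/40320 = 2119/5760 ≈ 0.368.

0.368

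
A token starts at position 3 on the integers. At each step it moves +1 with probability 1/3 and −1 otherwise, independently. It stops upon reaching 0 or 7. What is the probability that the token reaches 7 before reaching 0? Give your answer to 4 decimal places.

0.0551

Let r = q/p = (2/3)/(1/3) = 2. The recurrence P(i) = p·P(i+1) + q·P(i−1) with P(0)=0, P(7)=1 gives P(i) = (1 − r^i)/(1 − r^7).
P(3) = (1 − (2)^3) / (1 − (2)^7) = 7/127 ≈ 0.0551.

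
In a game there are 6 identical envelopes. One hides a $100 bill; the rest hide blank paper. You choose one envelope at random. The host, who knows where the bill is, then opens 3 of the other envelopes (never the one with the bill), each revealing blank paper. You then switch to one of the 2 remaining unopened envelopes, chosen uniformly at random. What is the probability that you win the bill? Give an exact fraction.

5/12

Your original envelope holds the bill with probability 1/6, so the other 5 collectively hold it with probability 5/6.
The host can always find 3 empty envelopes to open, so the reveals don't change that 5/6; it is now spread over the 2 remaining unopened envelopes.
P(win by switching) = (5/6) · (1/2) = 5/12.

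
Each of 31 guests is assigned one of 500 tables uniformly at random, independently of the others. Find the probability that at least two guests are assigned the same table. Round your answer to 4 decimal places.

It's easier to compute the probability that all 31 are distinct.
P(all distinct) = 500/500 · 499/500 · ··· · 470/500 ≈ 0.3869.
So the probability of at least one match is 1 − 0.3869 = 0.6131.

0.6131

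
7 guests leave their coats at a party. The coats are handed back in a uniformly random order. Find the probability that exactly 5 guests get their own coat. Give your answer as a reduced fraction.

1/240

Choose which 5 of the 7 are fixed: C(7,5) = 21 ways.
The remaining 2 must have no fixed point: D(2) = 1.
P = 21·1/5040 = 1/240.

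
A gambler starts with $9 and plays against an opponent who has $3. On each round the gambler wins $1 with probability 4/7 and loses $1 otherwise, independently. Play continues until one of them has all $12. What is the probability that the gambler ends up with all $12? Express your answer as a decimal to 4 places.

0.9552

Let r = q/p = (3/7)/(4/7) = 3/4. The recurrence P(i) = p·P(i+1) + q·P(i−1) with P(0)=0, P(12)=1 gives P(i) = (1 − r^i)/(1 − r^12).
P(9) = (1 − (3/4)^9) / (1 − (3/4)^12) = 419392/439075 ≈ 0.9552.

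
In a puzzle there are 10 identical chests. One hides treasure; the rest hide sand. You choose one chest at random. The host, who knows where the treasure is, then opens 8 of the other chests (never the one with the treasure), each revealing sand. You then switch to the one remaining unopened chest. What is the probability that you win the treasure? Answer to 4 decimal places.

Your original chest holds the treasure with probability 1/10, so the other 9 collectively hold it with probability 9/10.
The host can always find 8 empty chests to open, so the reveals don't change that 9/10; it is now spread over the 1 remaining unopened chest.
P(win by switching) = (9/10) · (1/1) = 9/10 ≈ 0.9000.

0.9000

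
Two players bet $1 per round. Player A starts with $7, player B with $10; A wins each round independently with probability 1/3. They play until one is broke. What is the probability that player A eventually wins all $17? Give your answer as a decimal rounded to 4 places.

Let r = q/p = (2/3)/(1/3) = 2. The recurrence P(i) = p·P(i+1) + q·P(i−1) with P(0)=0, P(17)=1 gives P(i) = (1 − r^i)/(1 − r^17).
P(7) = (1 − (2)^7) / (1 − (2)^17) = 127/131071 ≈ 0.0010.

0.0010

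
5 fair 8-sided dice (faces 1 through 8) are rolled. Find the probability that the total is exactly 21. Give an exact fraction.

595/8192

There are 8^5 = 32768 equally likely outcomes.
The number of ordered 5-tuples from {1,…,8} summing to 21 is 2380.
P(sum = 21) = 2380/32768 = 595/8192.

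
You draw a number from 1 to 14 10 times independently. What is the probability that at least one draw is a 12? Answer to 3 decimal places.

0.523

P(no draw is a 12) = (13/14)^10 ≈ 0.477.
P(at least one) = 1 − 0.477 = 0.523.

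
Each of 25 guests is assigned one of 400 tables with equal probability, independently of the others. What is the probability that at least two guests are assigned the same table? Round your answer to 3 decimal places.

0.535

It's easier to compute the probability that all 25 are distinct.
P(all distinct) = 400/400 · 399/400 · ··· · 376/400 ≈ 0.465.
So the probability of at least one match is 1 − 0.465 = 0.535.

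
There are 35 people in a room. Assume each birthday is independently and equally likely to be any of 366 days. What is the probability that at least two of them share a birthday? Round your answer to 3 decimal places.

0.813

It's easier to compute the probability that all 35 are distinct.
P(all distinct) = 366/366 · 365/366 · ··· · 332/366 ≈ 0.187.
So the probability of at least one match is 1 − 0.187 = 0.813.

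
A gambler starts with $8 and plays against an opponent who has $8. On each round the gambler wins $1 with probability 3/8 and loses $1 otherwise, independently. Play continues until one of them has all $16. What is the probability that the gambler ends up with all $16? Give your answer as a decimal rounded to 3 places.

0.017

Let r = q/p = (5/8)/(3/8) = 5/3. The recurrence P(i) = p·P(i+1) + q·P(i−1) with P(0)=0, P(16)=1 gives P(i) = (1 − r^i)/(1 − r^16).
P(8) = (1 − (5/3)^8) / (1 − (5/3)^16) = 6561/397186 ≈ 0.017.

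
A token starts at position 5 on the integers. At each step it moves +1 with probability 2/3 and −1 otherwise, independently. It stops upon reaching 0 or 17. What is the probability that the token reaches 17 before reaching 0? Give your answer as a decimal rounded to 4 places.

0.9688

Let r = q/p = (1/3)/(2/3) = 1/2. The recurrence P(i) = p·P(i+1) + q·P(i−1) with P(0)=0, P(17)=1 gives P(i) = (1 − r^i)/(1 − r^17).
P(5) = (1 − (1/2)^5) / (1 − (1/2)^17) = 126976/131071 ≈ 0.9688.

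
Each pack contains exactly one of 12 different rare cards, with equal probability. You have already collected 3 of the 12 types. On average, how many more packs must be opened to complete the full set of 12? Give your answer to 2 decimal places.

Starting from 3 distinct types, each trial gives a new one with probability (12−i)/12 when i types are held, so the wait for the next new type is 12/(12−i).
E = 12/9 + 12/8 + 12/7 + 12/6 + 12/5 + 12/4 + 12/3 + 12/2 + 12/1 = 7129/210 ≈ 33.95.

33.95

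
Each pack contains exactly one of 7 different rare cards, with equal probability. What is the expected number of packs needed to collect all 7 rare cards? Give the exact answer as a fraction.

363/20

After i distinct types are collected, each trial gives a new one with probability (7−i)/7, so the expected wait for the next new type is 7/(7−i).
E = 7/7 + 7/6 + 7/5 + 7/4 + 7/3 + 7/2 + 7/1 = 363/20.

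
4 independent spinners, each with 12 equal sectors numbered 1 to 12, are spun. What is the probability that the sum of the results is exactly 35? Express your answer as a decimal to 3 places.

0.026

There are 12^4 = 20736 equally likely outcomes.
The number of ordered 4-tuples from {1,…,12} summing to 35 is 544.
P(sum = 35) = 544/20736 = 17/648 ≈ 0.026.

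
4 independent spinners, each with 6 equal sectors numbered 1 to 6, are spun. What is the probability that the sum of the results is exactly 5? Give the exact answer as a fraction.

There are 6^4 = 1296 equally likely outcomes.
The number of ordered 4-tuples from {1,…,6} summing to 5 is 4.
P(sum = 5) = 4/1296 = 1/324.

1/324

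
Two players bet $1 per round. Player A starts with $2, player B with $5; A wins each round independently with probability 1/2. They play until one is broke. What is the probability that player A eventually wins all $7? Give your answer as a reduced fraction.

With a fair step, P(i) = ½P(i−1) + ½P(i+1) with P(0)=0, P(7)=1 has the linear solution P(i) = i/7.
P(2) = 2/7.

2/7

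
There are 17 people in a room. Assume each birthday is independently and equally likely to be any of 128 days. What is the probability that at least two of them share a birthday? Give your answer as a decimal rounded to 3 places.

0.671

It's easier to compute the probability that all 17 are distinct.
P(all distinct) = 128/128 · 127/128 · ··· · 112/128 ≈ 0.329.
So the probability of at least one match is 1 − 0.329 = 0.671.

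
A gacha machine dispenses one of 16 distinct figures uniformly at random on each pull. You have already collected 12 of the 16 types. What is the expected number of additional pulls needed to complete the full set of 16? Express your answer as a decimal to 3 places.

Starting from 12 distinct types, each trial gives a new one with probability (16−i)/16 when i types are held, so the wait for the next new type is 16/(16−i).
E = 16/4 + 16/3 + 16/2 + 16/1 = 100/3 ≈ 33.333.

33.333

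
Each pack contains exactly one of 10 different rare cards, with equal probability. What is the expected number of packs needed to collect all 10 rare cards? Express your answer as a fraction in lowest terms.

After i distinct types are collected, each trial gives a new one with probability (10−i)/10, so the expected wait for the next new type is 10/(10−i).
E = 10/10 + 10/9 + 10/8 + 10/7 + 10/6 + 10/5 + 10/4 + 10/3 + 10/2 + 10/1 = 7381/252.

7381/252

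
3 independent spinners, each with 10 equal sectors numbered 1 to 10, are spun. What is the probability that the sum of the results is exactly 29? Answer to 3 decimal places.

There are 10^3 = 1000 equally likely outcomes.
The number of ordered 3-tuples from {1,…,10} summing to 29 is 3.
P(sum = 29) = 3/1000 ≈ 0.003.

0.003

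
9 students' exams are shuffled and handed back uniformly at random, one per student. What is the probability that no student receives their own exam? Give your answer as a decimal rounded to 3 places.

This is the derangement probability: permutations of 9 with no fixed point.
D(9) = 9! · (1 − 1/1! + 1/2! − ··· + (−1)^9/9!) = 133496.
P = 133496/362880 = 16687/45360 ≈ 0.368.

0.368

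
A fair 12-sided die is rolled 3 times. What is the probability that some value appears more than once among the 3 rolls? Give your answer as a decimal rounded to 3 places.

P(all 3 different) = 12/12 · 11/12 · ··· · 10/12 ≈ 0.764.
P(at least two equal) = 1 − 0.764 = 0.236.

0.236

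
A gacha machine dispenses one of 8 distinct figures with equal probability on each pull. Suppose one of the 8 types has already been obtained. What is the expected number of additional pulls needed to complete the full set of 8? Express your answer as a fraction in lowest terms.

726/35

Starting from 1 distinct type, each trial gives a new one with probability (8−i)/8 when i types are held, so the wait for the next new type is 8/(8−i).
E = 8/7 + 8/6 + 8/5 + 8/4 + 8/3 + 8/2 + 8/1 = 726/35.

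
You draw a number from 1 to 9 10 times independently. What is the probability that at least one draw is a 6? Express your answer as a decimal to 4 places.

P(no draw is a 6) = (8/9)^10 ≈ 0.3079.
P(at least one) = 1 − 0.3079 = 0.6921.

0.6921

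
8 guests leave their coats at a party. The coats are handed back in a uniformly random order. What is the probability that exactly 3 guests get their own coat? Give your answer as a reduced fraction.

Choose which 3 of the 8 are fixed: C(8,3) = 56 ways.
The remaining 5 must have no fixed point: D(5) = 44.
P = 56·44/40320 = 11/180.

11/180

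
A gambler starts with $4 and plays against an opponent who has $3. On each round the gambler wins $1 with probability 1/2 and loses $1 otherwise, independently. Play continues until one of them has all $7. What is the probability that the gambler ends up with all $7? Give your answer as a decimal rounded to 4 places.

0.5714

With a fair step, P(i) = ½P(i−1) + ½P(i+1) with P(0)=0, P(7)=1 has the linear solution P(i) = i/7.
P(4) = 4/7 ≈ 0.5714.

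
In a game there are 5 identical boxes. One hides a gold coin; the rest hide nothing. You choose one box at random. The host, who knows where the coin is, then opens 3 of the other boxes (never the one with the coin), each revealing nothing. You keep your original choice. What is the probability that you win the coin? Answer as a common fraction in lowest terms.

The host can always open 3 empty boxes regardless of your choice, so the reveals give no information about your original box.
P(win by staying) = 1/5.

1/5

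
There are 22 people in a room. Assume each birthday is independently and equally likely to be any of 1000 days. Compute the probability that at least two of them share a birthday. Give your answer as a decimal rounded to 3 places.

0.208

It's easier to compute the probability that all 22 are distinct.
P(all distinct) = 1000/1000 · 999/1000 · ··· · 979/1000 ≈ 0.792.
So the probability of at least one match is 1 − 0.792 = 0.208.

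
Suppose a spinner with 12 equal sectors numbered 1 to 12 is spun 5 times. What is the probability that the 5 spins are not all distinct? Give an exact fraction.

89/144

P(all 5 different) = 12/12 · 11/12 · ··· · 8/12 = 55/144.
P(at least two equal) = 1 − 55/144 = 89/144.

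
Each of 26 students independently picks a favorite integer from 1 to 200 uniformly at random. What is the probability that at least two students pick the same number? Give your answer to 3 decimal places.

It's easier to compute the probability that all 26 are distinct.
P(all distinct) = 200/200 · 199/200 · ··· · 175/200 ≈ 0.183.
So the probability of at least one match is 1 − 0.183 = 0.817.

0.817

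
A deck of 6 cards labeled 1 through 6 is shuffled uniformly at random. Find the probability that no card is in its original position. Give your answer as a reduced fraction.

This is the derangement probability: permutations of 6 with no fixed point.
D(6) = 6! · (1 − 1/1! + 1/2! − ··· + (−1)^6/6!) = 265.
P = 265/720 = 53/144.

53/144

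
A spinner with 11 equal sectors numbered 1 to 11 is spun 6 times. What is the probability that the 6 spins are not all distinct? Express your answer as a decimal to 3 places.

0.812

P(all 6 different) = 11/11 · 10/11 · ··· · 6/11 ≈ 0.188.
P(at least two equal) = 1 − 0.188 = 0.812.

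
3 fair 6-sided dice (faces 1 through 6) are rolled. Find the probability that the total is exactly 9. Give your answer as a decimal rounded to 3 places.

There are 6^3 = 216 equally likely outcomes.
The number of ordered 3-tuples from {1,…,6} summing to 9 is 25.
P(sum = 9) = 25/216 ≈ 0.116.

0.116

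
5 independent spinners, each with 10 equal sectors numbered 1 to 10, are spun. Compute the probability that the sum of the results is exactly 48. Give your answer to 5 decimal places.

0.00015

There are 10^5 = 100000 equally likely outcomes.
The number of ordered 5-tuples from {1,…,10} summing to 48 is 15.
P(sum = 48) = 15/100000 = 3/20000 ≈ 0.00015.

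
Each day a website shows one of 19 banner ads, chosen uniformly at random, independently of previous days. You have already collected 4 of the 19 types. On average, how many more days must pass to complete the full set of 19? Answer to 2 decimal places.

63.05

Starting from 4 distinct types, each trial gives a new one with probability (19−i)/19 when i types are held, so the wait for the next new type is 19/(19−i).
E = 19/15 + 19/14 + 19/13 + 19/12 + 19/11 + 19/10 + 19/9 + 19/8 + 19/7 + 19/6 + 19/5 + 19/4 + 19/3 + 19/2 + 19/1 = 22719383/360360 ≈ 63.05.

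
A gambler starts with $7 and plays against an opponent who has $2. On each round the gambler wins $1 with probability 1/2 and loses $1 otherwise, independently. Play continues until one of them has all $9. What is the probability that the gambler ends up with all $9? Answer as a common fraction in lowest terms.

With a fair step, P(i) = ½P(i−1) + ½P(i+1) with P(0)=0, P(9)=1 has the linear solution P(i) = i/9.
P(7) = 7/9.

7/9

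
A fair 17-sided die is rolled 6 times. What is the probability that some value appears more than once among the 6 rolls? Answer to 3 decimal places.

0.631

P(all 6 different) = 17/17 · 16/17 · ··· · 12/17 ≈ 0.369.
P(at least two equal) = 1 − 0.369 = 0.631.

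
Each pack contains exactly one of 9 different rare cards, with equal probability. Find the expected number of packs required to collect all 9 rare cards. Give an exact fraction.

After i distinct types are collected, each trial gives a new one with probability (9−i)/9, so the expected wait for the next new type is 9/(9−i).
E = 9/9 + 9/8 + 9/7 + 9/6 + 9/5 + 9/4 + 9/3 + 9/2 + 9/1 = 7129/280.

7129/280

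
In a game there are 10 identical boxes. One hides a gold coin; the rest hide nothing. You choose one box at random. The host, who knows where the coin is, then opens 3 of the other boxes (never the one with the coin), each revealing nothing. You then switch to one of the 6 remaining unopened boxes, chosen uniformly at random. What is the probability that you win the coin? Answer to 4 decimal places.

0.1500

Your original box holds the coin with probability 1/10, so the other 9 collectively hold it with probability 9/10.
The host can always find 3 empty boxes to open, so the reveals don't change that 9/10; it is now spread over the 6 remaining unopened boxes.
P(win by switching) = (9/10) · (1/6) = 3/20 ≈ 0.1500.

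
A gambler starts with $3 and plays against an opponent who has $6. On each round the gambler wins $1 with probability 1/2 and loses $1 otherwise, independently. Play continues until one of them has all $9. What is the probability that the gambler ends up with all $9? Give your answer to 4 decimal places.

0.3333

With a fair step, P(i) = ½P(i−1) + ½P(i+1) with P(0)=0, P(9)=1 has the linear solution P(i) = i/9.
P(3) = 3/9 = 1/3 ≈ 0.3333.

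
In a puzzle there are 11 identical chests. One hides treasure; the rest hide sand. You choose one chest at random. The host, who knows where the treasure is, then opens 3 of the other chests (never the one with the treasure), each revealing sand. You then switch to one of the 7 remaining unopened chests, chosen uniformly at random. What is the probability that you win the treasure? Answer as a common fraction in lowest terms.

10/77

Your original chest holds the treasure with probability 1/11, so the other 10 collectively hold it with probability 10/11.
The host can always find 3 empty chests to open, so the reveals don't change that 10/11; it is now spread over the 7 remaining unopened chests.
P(win by switching) = (10/11) · (1/7) = 10/77.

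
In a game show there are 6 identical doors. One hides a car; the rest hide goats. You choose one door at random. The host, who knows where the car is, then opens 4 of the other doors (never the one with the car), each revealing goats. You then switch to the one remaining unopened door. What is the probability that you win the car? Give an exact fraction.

5/6

Your original door holds the car with probability 1/6, so the other 5 collectively hold it with probability 5/6.
The host can always find 4 empty doors to open, so the reveals don't change that 5/6; it is now spread over the 1 remaining unopened door.
P(win by switching) = (5/6) · (1/1) = 5/6.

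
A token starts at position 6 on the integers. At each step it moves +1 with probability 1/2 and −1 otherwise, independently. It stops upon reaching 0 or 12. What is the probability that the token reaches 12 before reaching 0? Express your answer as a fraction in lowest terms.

1/2

With a fair step, P(i) = ½P(i−1) + ½P(i+1) with P(0)=0, P(12)=1 has the linear solution P(i) = i/12.
P(6) = 6/12 = 1/2.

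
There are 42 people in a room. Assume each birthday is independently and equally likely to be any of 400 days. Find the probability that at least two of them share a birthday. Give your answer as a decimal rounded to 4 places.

It's easier to compute the probability that all 42 are distinct.
P(all distinct) = 400/400 · 399/400 · ··· · 359/400 ≈ 0.1074.
So the probability of at least one match is 1 − 0.1074 = 0.8926.

0.8926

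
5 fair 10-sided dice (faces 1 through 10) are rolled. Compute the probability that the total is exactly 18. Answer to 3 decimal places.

0.022

There are 10^5 = 100000 equally likely outcomes.
The number of ordered 5-tuples from {1,…,10} summing to 18 is 2205.
P(sum = 18) = 2205/100000 = 441/20000 ≈ 0.022.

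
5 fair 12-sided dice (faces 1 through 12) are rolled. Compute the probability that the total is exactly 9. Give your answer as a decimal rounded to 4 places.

There are 12^5 = 248832 equally likely outcomes.
The number of ordered 5-tuples from {1,…,12} summing to 9 is 70.
P(sum = 9) = 70/248832 = 35/124416 ≈ 0.0003.

0.0003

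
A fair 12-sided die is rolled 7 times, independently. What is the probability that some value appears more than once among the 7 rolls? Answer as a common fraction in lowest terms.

P(all 7 different) = 12/12 · 11/12 · ··· · 6/12 = 385/3456.
P(at least two equal) = 1 − 385/3456 = 3071/3456.

3071/3456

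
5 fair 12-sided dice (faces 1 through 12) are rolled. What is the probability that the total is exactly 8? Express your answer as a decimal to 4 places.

There are 12^5 = 248832 equally likely outcomes.
The number of ordered 5-tuples from {1,…,12} summing to 8 is 35.
P(sum = 8) = 35/248832 ≈ 0.0001.

0.0001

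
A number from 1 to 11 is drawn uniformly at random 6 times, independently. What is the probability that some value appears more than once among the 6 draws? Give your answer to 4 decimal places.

P(all 6 different) = 11/11 · 10/11 · ··· · 6/11 ≈ 0.1878.
P(at least two equal) = 1 − 0.1878 = 0.8122.

0.8122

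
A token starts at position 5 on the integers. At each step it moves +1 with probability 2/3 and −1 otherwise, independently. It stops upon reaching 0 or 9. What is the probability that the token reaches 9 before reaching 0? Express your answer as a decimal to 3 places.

Let r = q/p = (1/3)/(2/3) = 1/2. The recurrence P(i) = p·P(i+1) + q·P(i−1) with P(0)=0, P(9)=1 gives P(i) = (1 − r^i)/(1 − r^9).
P(5) = (1 − (1/2)^5) / (1 − (1/2)^9) = 496/511 ≈ 0.971.

0.971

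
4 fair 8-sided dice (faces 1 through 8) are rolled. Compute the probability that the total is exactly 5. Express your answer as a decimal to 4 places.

There are 8^4 = 4096 equally likely outcomes.
The number of ordered 4-tuples from {1,…,8} summing to 5 is 4.
P(sum = 5) = 4/4096 = 1/1024 ≈ 0.0010.

0.0010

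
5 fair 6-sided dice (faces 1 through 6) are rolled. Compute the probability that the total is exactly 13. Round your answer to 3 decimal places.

There are 6^5 = 7776 equally likely outcomes.
The number of ordered 5-tuples from {1,…,6} summing to 13 is 420.
P(sum = 13) = 420/7776 = 35/648 ≈ 0.054.

0.054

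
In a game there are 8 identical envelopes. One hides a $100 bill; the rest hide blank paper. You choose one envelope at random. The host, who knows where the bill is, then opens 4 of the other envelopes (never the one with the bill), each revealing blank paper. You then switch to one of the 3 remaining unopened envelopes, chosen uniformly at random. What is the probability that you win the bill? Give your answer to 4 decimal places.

Your original envelope holds the bill with probability 1/8, so the other 7 collectively hold it with probability 7/8.
The host can always find 4 empty envelopes to open, so the reveals don't change that 7/8; it is now spread over the 3 remaining unopened envelopes.
P(win by switching) = (7/8) · (1/3) = 7/24 ≈ 0.2917.

0.2917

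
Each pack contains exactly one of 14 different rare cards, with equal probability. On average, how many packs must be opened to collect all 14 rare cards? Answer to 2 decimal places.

45.52

After i distinct types are collected, each trial gives a new one with probability (14−i)/14, so the expected wait for the next new type is 14/(14−i).
E = 14/14 + 14/13 + 14/12 + 14/11 + 14/10 + 14/9 + 14/8 + 14/7 + 14/6 + 14/5 + 14/4 + 14/3 + 14/2 + 14/1 = 1171733/25740 ≈ 45.52.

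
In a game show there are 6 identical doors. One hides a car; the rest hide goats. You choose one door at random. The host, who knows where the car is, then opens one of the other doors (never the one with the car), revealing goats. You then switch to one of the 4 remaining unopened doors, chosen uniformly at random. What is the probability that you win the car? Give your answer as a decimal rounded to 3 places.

0.208

Your original door holds the car with probability 1/6, so the other 5 collectively hold it with probability 5/6.
The host can always find an empty door to open, so this doesn't change that 5/6; it is now spread over the 4 remaining unopened doors.
P(win by switching) = (5/6) · (1/4) = 5/24 ≈ 0.208.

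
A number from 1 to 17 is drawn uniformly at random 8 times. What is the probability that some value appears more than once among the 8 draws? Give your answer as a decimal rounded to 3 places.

P(all 8 different) = 17/17 · 16/17 · ··· · 10/17 ≈ 0.141.
P(at least two equal) = 1 − 0.141 = 0.859.

0.859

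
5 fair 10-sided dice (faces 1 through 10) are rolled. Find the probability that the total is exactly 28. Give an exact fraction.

3/50

There are 10^5 = 100000 equally likely outcomes.
The number of ordered 5-tuples from {1,…,10} summing to 28 is 6000.
P(sum = 28) = 6000/100000 = 3/50.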